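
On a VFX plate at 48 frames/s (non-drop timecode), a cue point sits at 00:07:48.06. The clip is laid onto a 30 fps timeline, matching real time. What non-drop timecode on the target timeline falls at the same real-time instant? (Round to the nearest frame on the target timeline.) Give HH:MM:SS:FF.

00:07:48:04

Source frame index: (0×3600 + 7×60 + 48) × 48 + 6 = 22470.
Real time: 22470 / (48) = 3745/8 s.
Target frame: (3745/8) × (30) = 56175/4 ≈ 14043.750 → 14044.
At 30 labels/s: frame 14044 → 00:07:48:04.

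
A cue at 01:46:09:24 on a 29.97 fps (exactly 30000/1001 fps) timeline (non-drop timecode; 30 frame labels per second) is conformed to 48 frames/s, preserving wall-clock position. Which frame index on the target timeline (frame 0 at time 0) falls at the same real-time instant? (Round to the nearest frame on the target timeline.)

Source frame index: (1×3600 + 46×60 + 9) × 30 + 24 = 191094.
Real time: 191094 / (30000/1001) = 31880849/5000 s.
Target frame: (31880849/5000) × (48) = 191285094/625 ≈ 306056.150 → 306056.

frame 306056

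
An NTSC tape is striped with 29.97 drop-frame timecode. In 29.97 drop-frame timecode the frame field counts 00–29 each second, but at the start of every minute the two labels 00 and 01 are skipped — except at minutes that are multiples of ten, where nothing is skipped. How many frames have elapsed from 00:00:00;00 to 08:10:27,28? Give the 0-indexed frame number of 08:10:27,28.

881956

As if non-drop at 30 labels/s: (8 × 3600 + 10 × 60 + 27) × 30 + 28 = 882838.
Minute boundaries passed: 490; those not divisible by 10: 490 − 49 = 441; dropped labels = 2 × 441 = 882.
Actual frame index = 882838 − 882 = 881956.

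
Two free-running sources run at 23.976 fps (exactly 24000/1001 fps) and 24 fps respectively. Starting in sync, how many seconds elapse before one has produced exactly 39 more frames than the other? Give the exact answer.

The gap grows by |24 − 24000/1001| = 24/1001 frames per second.
Time for a 39-frame gap: 39 ÷ (24/1001) = 1626.625 s.

1626.625 seconds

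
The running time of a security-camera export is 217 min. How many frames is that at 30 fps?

217 min = 13020 s.
Frames = 13020 × 30 = 390600.

390600 frames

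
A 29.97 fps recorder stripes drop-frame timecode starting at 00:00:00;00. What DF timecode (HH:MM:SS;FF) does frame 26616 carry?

00:14:48;02

Each 10-minute DF block holds 10 × 60 × 30 − 9 × 2 = 17982 frames. 26616 ÷ 17982 → 1 full block, remainder 8634.
Within the partial block the first minute is 1800 frames and each further minute 1798, so 4 further minute boundaries passed. Total skipped labels = 18 × 1 + 2 × 4 = 26.
Non-drop label index = 26616 + 26 = 26642; at 30 labels/s that is 00:14:48:02, i.e. DF 00:14:48;02.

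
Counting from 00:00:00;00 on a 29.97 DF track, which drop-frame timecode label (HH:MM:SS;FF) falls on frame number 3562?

00:01:58;24

Each 10-minute DF block holds 10 × 60 × 30 − 9 × 2 = 17982 frames. 3562 ÷ 17982 → 0 full blocks, remainder 3562.
Within the partial block the first minute is 1800 frames and each further minute 1798, so 1 further minute boundary passed. Total skipped labels = 18 × 0 + 2 × 1 = 2.
Non-drop label index = 3562 + 2 = 3564; at 30 labels/s that is 00:01:58:24, i.e. DF 00:01:58;24.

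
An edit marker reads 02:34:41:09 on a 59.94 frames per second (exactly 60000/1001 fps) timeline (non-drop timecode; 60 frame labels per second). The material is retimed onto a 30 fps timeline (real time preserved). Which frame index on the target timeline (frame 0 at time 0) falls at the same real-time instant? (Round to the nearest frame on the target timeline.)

frame 278713

Source frame index: (2×3600 + 34×60 + 41) × 60 + 9 = 556869.
Real time: 556869 / (60000/1001) = 185808623/20000 s.
Target frame: (185808623/20000) × (30) = 557425869/2000 ≈ 278712.934 → 278713.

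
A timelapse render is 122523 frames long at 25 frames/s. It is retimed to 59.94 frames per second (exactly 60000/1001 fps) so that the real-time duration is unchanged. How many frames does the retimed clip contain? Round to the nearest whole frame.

293761 frames

Frames at target rate = 122523 × (60000/1001) / (25) = 294055200/1001 ≈ 293761.439.
Nearest whole frame: 293761.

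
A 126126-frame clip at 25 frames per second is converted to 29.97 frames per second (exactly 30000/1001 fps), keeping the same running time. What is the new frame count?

151200 frames

Target frames = source frames × (target rate / source rate) = 126126 × (30000/1001)/(25) = 126126 × 1200/1001 = 151200.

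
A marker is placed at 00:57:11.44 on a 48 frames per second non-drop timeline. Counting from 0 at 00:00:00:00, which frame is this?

Total seconds to the label: (0 × 3600 + 57 × 60 + 11) = 3431.
Frame index = 3431 × 48 + 44 = 164732.

164732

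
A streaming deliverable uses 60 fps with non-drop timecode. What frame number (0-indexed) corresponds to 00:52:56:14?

Total seconds to the label: (0 × 3600 + 52 × 60 + 56) = 3176.
Frame index = 3176 × 60 + 14 = 190574.

frame 190574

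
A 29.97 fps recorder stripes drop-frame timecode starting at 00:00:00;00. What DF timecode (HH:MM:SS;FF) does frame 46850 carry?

00:26:03;08

Ten DF minutes hold 17982 frames, so frame 46850 lies in block 2 (frames 35964–53945) with 10886 frames into that block.
The block's first minute is 1800 frames and the rest 1798 each; 10886 frames reaches minute 6, so 2 × 18 + 6 × 2 = 48 labels have been skipped so far.
Adding those back, label number 46850 + 48 = 46898 at 30 labels/s is 1563 s + 8 f = 0 h 26 min 3 s frame 8, i.e. 00:26:03;08.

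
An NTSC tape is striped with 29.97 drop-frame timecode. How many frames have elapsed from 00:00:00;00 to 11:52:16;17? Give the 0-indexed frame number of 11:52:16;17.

As if non-drop at 30 labels/s: (11 × 3600 + 52 × 60 + 16) × 30 + 17 = 1282097.
Minute boundaries passed: 712; those not divisible by 10: 712 − 71 = 641; dropped labels = 2 × 641 = 1282.
Actual frame index = 1282097 − 1282 = 1280815.

1280815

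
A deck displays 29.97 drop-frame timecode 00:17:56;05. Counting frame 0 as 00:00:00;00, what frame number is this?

32253

Complete 10-minute blocks: 1, each 17982 frames → 17982.
Remaining 7 whole minutes in the current block: 1800 + 6 × 1798 = 12588 frames.
Within the current minute: 56 × 30 + 5 − 2 = 1683 (labels ;00/;01 skipped at this minute). Total = 17982 + 12588 + 1683 = 32253.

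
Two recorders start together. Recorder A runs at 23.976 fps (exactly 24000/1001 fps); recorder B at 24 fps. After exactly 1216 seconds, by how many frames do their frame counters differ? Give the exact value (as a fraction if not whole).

A emits 24000/1001 × 1216 = 29184000/1001 frames; B emits 24 × 1216 = 29184.
Difference = 29184/1001 frames (≈ 29.1548); B is ahead of A.

29184/1001 frames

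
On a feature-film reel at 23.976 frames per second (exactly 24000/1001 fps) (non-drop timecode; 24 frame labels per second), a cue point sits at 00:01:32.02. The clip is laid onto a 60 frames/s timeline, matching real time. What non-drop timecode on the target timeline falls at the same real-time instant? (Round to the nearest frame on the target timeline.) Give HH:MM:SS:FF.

Source frame index: (0×3600 + 1×60 + 32) × 24 + 2 = 2210.
Real time: 2210 / (24000/1001) = 221221/2400 s.
Target frame: (221221/2400) × (60) = 221221/40 ≈ 5530.525 → 5531.
At 60 labels/s: frame 5531 → 00:01:32:11.

00:01:32:11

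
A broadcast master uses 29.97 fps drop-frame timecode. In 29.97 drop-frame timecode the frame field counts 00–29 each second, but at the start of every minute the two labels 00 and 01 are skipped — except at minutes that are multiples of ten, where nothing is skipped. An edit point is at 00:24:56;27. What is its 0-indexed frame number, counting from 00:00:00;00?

44863

As if non-drop at 30 labels/s: (0 × 3600 + 24 × 60 + 56) × 30 + 27 = 44907.
Minute boundaries passed: 24; those not divisible by 10: 24 − 2 = 22; dropped labels = 2 × 22 = 44.
Actual frame index = 44907 − 44 = 44863.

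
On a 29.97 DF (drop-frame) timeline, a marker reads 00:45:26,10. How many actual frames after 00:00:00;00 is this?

81708

As if non-drop at 30 labels/s: (0 × 3600 + 45 × 60 + 26) × 30 + 10 = 81790.
Minute boundaries passed: 45; those not divisible by 10: 45 − 4 = 41; dropped labels = 2 × 41 = 82.
Actual frame index = 81790 − 82 = 81708.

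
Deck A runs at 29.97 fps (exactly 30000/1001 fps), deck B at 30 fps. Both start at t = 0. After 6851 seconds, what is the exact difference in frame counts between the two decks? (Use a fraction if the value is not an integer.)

A emits 30000/1001 × 6851 = 15810000/77 frames; B emits 30 × 6851 = 205530.
Difference = 15810/77 frames (≈ 205.3247); B is ahead of A.

15810/77 frames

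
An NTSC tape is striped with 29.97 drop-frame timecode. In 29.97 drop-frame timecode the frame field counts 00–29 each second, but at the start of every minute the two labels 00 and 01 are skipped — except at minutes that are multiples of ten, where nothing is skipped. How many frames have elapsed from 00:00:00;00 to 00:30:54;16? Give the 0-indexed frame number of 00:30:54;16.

55582

As if non-drop at 30 labels/s: (0 × 3600 + 30 × 60 + 54) × 30 + 16 = 55636.
Minute boundaries passed: 30; those not divisible by 10: 30 − 3 = 27; dropped labels = 2 × 27 = 54.
Actual frame index = 55636 − 54 = 55582.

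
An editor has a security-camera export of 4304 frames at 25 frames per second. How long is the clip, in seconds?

Running time = 4304 / (25) = 172.16 s.

172.16 seconds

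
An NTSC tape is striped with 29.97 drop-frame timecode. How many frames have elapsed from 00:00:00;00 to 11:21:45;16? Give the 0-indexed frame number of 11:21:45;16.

As if non-drop at 30 labels/s: (11 × 3600 + 21 × 60 + 45) × 30 + 16 = 1227166.
Minute boundaries passed: 681; those not divisible by 10: 681 − 68 = 613; dropped labels = 2 × 613 = 1226.
Actual frame index = 1227166 − 1226 = 1225940.

1225940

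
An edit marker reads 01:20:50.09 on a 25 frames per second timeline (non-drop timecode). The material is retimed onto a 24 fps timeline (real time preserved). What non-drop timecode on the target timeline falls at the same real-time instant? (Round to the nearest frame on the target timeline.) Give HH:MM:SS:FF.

01:20:50:09

Source frame index: (1×3600 + 20×60 + 50) × 25 + 9 = 121259.
Real time: 121259 / (25) = 121259/25 s.
Target frame: (121259/25) × (24) = 2910216/25 ≈ 116408.640 → 116409.
At 24 labels/s: frame 116409 → 01:20:50:09.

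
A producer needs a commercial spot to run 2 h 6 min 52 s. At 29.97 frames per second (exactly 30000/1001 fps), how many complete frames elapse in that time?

2 h 6 min 52 s = 7612 s.
Frames = 7612 × 30000/1001 = 20760000/91 ≈ 228131.8681.
Complete frames: 228131.

228131 frames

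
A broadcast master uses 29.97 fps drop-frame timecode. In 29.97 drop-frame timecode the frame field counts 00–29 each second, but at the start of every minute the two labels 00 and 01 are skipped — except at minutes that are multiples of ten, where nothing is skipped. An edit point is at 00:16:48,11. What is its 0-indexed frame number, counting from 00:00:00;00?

30221

Complete 10-minute blocks: 1, each 17982 frames → 17982.
Remaining 6 whole minutes in the current block: 1800 + 5 × 1798 = 10790 frames.
Within the current minute: 48 × 30 + 11 − 2 = 1449 (labels ;00/;01 skipped at this minute). Total = 17982 + 10790 + 1449 = 30221.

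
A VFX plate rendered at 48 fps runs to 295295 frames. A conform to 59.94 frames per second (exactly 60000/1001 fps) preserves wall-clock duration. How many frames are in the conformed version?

Target frames = source frames × (target rate / source rate) = 295295 × (60000/1001)/(48) = 295295 × 1250/1001 = 368750.

368750 frames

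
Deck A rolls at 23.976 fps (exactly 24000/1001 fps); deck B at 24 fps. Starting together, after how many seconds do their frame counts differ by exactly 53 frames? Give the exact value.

The gap grows by |24 − 24000/1001| = 24/1001 frames per second.
Time for a 53-frame gap: 53 ÷ (24/1001) = 53053/24 s.

53053/24 seconds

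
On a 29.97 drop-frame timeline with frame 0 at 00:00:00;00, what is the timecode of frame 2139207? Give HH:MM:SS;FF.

Ten DF minutes hold 17982 frames, so frame 2139207 lies in block 118 (frames 2121876–2139857) with 17331 frames into that block.
The block's first minute is 1800 frames and the rest 1798 each; 17331 frames reaches minute 9, so 118 × 18 + 9 × 2 = 2142 labels have been skipped so far.
Adding those back, label number 2139207 + 2142 = 2141349 at 30 labels/s is 71378 s + 9 f = 19 h 49 min 38 s frame 9, i.e. 19:49:38;09.

19:49:38;09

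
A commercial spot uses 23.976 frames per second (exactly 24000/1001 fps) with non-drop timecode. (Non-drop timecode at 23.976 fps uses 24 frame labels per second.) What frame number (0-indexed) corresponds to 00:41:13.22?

frame 59374

Total seconds to the label: (0 × 3600 + 41 × 60 + 13) = 2473.
Frame index = 2473 × 24 + 22 = 59374.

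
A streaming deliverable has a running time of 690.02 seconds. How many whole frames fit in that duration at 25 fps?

17250 frames

Frames = 690.02 × 25 = 34501/2 ≈ 17250.5000.
Complete frames: 17250.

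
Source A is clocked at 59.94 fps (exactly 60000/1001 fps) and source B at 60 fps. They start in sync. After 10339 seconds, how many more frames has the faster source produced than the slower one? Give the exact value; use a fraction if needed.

88620/143 frames

A emits 60000/1001 × 10339 = 88620000/143 frames; B emits 60 × 10339 = 620340.
Difference = 88620/143 frames (≈ 619.7203); B is ahead of A.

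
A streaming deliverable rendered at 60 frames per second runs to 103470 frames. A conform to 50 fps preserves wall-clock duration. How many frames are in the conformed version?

Target frames = source frames × (target rate / source rate) = 103470 × (50)/(60) = 103470 × 5/6 = 86225.

86225 frames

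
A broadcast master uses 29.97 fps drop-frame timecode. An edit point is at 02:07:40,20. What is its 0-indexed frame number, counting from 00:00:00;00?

Complete 10-minute blocks: 12, each 17982 frames → 215784.
Remaining 7 whole minutes in the current block: 1800 + 6 × 1798 = 12588 frames.
Within the current minute: 40 × 30 + 20 − 2 = 1218 (labels ;00/;01 skipped at this minute). Total = 215784 + 12588 + 1218 = 229590.

229590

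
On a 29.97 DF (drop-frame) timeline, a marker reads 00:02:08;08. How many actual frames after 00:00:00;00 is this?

As if non-drop at 30 labels/s: (0 × 3600 + 2 × 60 + 8) × 30 + 8 = 3848.
Minute boundaries passed: 2; those not divisible by 10: 2 − 0 = 2; dropped labels = 2 × 2 = 4.
Actual frame index = 3848 − 4 = 3844.

3844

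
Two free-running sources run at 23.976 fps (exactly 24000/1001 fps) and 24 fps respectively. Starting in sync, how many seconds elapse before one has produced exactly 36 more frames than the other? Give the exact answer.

1501.5 seconds

The gap grows by |24 − 24000/1001| = 24/1001 frames per second.
Time for a 36-frame gap: 36 ÷ (24/1001) = 1501.5 s.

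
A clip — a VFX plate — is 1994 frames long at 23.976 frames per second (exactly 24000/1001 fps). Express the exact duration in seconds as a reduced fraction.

997997/12000 seconds

Running time = 1994 ÷ (24000/1001) = 1994 × 1001/24000 = 997997/12000 s.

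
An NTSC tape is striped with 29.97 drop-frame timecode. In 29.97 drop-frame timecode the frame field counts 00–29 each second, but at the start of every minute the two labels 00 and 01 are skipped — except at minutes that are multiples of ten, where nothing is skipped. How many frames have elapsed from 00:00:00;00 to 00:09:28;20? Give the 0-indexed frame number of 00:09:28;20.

17042

Complete 10-minute blocks: 0, each 17982 frames → 0.
Remaining 9 whole minutes in the current block: 1800 + 8 × 1798 = 16184 frames.
Within the current minute: 28 × 30 + 20 − 2 = 858 (labels ;00/;01 skipped at this minute). Total = 0 + 16184 + 858 = 17042.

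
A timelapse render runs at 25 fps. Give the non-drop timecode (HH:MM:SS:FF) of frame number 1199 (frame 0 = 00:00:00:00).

00:00:47:24

1199 ÷ 25 = 47 full seconds, remainder 24 frames.
47 s = 0 h 0 min 47 s.
Timecode: 00:00:47:24.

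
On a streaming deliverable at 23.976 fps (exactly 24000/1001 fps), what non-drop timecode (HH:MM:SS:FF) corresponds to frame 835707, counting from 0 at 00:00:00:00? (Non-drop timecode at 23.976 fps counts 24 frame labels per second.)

835707 ÷ 24 = 34821 full seconds, remainder 3 frames.
34821 s = 9 h 40 min 21 s.
Timecode: 09:40:21:03.

09:40:21:03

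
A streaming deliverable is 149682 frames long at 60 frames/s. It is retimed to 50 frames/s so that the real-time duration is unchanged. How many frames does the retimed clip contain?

Target frames = source frames × (target rate / source rate) = 149682 × (50)/(60) = 149682 × 5/6 = 124735.

124735 frames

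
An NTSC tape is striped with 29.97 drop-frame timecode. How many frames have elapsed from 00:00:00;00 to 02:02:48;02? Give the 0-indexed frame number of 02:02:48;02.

220822

Complete 10-minute blocks: 12, each 17982 frames → 215784.
Remaining 2 whole minutes in the current block: 1800 + 1 × 1798 = 3598 frames.
Within the current minute: 48 × 30 + 2 − 2 = 1440 (labels ;00/;01 skipped at this minute). Total = 215784 + 3598 + 1440 = 220822.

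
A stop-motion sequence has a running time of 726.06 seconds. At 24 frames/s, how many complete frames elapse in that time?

17425 frames

Frames = 726.06 × 24 = 435636/25 ≈ 17425.4400.
Complete frames: 17425.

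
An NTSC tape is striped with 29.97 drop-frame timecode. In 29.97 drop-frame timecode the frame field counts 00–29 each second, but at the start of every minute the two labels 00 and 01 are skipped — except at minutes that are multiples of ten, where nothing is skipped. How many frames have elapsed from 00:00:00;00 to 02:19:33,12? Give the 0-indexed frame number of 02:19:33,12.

As if non-drop at 30 labels/s: (2 × 3600 + 19 × 60 + 33) × 30 + 12 = 251202.
Minute boundaries passed: 139; those not divisible by 10: 139 − 13 = 126; dropped labels = 2 × 126 = 252.
Actual frame index = 251202 − 252 = 250950.

250950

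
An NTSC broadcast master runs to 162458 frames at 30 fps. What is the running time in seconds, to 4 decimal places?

5415.2667 seconds

Running time = 162458 × 1/30 = 81229/15 s ≈ 5415.2667 s.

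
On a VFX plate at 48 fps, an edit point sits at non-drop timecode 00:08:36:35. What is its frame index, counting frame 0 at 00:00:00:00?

Total seconds to the label: (0 × 3600 + 8 × 60 + 36) = 516.
Frame index = 516 × 48 + 35 = 24803.

frame 24803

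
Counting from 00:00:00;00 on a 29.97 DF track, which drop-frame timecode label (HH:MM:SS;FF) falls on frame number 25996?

Ten DF minutes hold 17982 frames, so frame 25996 lies in block 1 (frames 17982–35963) with 8014 frames into that block.
The block's first minute is 1800 frames and the rest 1798 each; 8014 frames reaches minute 4, so 1 × 18 + 4 × 2 = 26 labels have been skipped so far.
Adding those back, label number 25996 + 26 = 26022 at 30 labels/s is 867 s + 12 f = 0 h 14 min 27 s frame 12, i.e. 00:14:27;12.

00:14:27;12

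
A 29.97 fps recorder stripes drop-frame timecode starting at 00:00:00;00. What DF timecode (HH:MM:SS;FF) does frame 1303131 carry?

Ten DF minutes hold 17982 frames, so frame 1303131 lies in block 72 (frames 1294704–1312685) with 8427 frames into that block.
The block's first minute is 1800 frames and the rest 1798 each; 8427 frames reaches minute 4, so 72 × 18 + 4 × 2 = 1304 labels have been skipped so far.
Adding those back, label number 1303131 + 1304 = 1304435 at 30 labels/s is 43481 s + 5 f = 12 h 4 min 41 s frame 5, i.e. 12:04:41;05.

12:04:41;05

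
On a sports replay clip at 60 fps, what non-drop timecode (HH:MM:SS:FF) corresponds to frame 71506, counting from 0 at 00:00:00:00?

71506 ÷ 60 = 1191 full seconds, remainder 46 frames.
1191 s = 0 h 19 min 51 s.
Timecode: 00:19:51:46.

00:19:51:46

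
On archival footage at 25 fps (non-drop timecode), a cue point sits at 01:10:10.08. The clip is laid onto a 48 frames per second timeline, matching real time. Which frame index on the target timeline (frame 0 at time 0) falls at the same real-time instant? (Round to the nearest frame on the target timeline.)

Source frame index: (1×3600 + 10×60 + 10) × 25 + 8 = 105258.
Real time: 105258 / (25) = 105258/25 s.
Target frame: (105258/25) × (48) = 5052384/25 ≈ 202095.360 → 202095.

frame 202095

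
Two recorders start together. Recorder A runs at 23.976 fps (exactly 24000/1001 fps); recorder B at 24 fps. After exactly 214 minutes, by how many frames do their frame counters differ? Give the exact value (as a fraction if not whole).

308160/1001 frames

214 min = 12840 s.
A emits 24000/1001 × 12840 = 308160000/1001 frames; B emits 24 × 12840 = 308160.
Difference = 308160/1001 frames (≈ 307.8521); B is ahead of A.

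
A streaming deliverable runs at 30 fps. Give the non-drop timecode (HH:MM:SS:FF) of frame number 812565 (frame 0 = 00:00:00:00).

07:31:25:15

812565 ÷ 30 = 27085 full seconds, remainder 15 frames.
27085 s = 7 h 31 min 25 s.
Timecode: 07:31:25:15.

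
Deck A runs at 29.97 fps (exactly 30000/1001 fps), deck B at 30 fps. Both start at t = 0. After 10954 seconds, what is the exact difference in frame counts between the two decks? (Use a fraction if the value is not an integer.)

328620/1001 frames

A emits 30000/1001 × 10954 = 328620000/1001 frames; B emits 30 × 10954 = 328620.
Difference = 328620/1001 frames (≈ 328.2917); B is ahead of A.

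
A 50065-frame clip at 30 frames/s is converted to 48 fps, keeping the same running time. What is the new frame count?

Target frames = source frames × (target rate / source rate) = 50065 × (48)/(30) = 50065 × 8/5 = 80104.

80104 frames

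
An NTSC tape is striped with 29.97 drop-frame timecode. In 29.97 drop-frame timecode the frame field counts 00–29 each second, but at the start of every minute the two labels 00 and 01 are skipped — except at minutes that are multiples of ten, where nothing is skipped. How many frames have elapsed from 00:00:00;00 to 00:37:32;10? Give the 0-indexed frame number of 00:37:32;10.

Complete 10-minute blocks: 3, each 17982 frames → 53946.
Remaining 7 whole minutes in the current block: 1800 + 6 × 1798 = 12588 frames.
Within the current minute: 32 × 30 + 10 − 2 = 968 (labels ;00/;01 skipped at this minute). Total = 53946 + 12588 + 968 = 67502.

67502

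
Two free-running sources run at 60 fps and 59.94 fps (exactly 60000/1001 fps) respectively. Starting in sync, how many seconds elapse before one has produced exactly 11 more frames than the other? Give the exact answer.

11011/60 seconds

The gap grows by |60000/1001 − 60| = 60/1001 frames per second.
Time for a 11-frame gap: 11 ÷ (60/1001) = 11011/60 s.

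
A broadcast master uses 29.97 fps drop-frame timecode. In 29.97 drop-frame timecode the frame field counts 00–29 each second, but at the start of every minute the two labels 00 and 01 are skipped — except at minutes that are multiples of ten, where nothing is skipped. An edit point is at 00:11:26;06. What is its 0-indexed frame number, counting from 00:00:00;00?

Complete 10-minute blocks: 1, each 17982 frames → 17982.
Remaining 1 whole minute in the current block: 1800 + 0 × 1798 = 1800 frames.
Within the current minute: 26 × 30 + 6 − 2 = 784 (labels ;00/;01 skipped at this minute). Total = 17982 + 1800 + 784 = 20566.

20566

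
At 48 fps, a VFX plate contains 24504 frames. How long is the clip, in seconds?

Running time = 24504 / (48) = 510.5 s.

510.5 seconds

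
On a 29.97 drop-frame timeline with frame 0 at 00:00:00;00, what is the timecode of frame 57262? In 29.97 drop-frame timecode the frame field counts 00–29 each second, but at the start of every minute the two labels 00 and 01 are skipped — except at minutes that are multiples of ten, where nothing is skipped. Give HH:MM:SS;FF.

Each 10-minute DF block holds 10 × 60 × 30 − 9 × 2 = 17982 frames. 57262 ÷ 17982 → 3 full blocks, remainder 3316.
Within the partial block the first minute is 1800 frames and each further minute 1798, so 1 further minute boundary passed. Total skipped labels = 18 × 3 + 2 × 1 = 56.
Non-drop label index = 57262 + 56 = 57318; at 30 labels/s that is 00:31:50:18, i.e. DF 00:31:50;18.

00:31:50;18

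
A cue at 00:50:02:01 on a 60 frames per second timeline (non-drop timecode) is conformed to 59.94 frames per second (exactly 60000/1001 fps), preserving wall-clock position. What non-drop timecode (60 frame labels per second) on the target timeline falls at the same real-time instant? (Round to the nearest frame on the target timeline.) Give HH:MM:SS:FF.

Source frame index: (0×3600 + 50×60 + 2) × 60 + 1 = 180121.
Real time: 180121 / (60) = 180121/60 s.
Target frame: (180121/60) × (60000/1001) = 180121000/1001 ≈ 179941.059 → 179941.
At 60 labels/s: frame 179941 → 00:49:59:01.

00:49:59:01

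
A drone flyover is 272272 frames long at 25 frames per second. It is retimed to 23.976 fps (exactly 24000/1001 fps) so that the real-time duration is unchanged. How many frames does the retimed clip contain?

Target frames = source frames × (target rate / source rate) = 272272 × (24000/1001)/(25) = 272272 × 960/1001 = 261120.

261120 frames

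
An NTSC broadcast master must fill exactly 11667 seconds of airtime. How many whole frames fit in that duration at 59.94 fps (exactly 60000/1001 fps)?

Frames = 11667 × 60000/1001 = 700020000/1001 ≈ 699320.6793.
Complete frames: 699320.

699320 frames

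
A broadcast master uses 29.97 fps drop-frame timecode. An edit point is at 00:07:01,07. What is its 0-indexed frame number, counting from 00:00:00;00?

Complete 10-minute blocks: 0, each 17982 frames → 0.
Remaining 7 whole minutes in the current block: 1800 + 6 × 1798 = 12588 frames.
Within the current minute: 1 × 30 + 7 − 2 = 35 (labels ;00/;01 skipped at this minute). Total = 0 + 12588 + 35 = 12623.

12623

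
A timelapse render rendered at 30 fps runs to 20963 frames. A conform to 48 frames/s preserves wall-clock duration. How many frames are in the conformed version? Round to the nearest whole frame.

33541 frames

Frames at target rate = 20963 × (48) / (30) = 167704/5 ≈ 33540.800.
Nearest whole frame: 33541.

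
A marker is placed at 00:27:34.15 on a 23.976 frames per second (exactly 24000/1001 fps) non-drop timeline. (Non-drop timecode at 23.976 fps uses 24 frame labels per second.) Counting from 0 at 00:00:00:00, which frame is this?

39711

Total seconds to the label: (0 × 3600 + 27 × 60 + 34) = 1654.
Frame index = 1654 × 24 + 15 = 39711.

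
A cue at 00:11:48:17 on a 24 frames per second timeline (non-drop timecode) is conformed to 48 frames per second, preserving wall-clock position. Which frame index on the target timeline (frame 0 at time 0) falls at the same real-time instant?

Source frame index: (0×3600 + 11×60 + 48) × 24 + 17 = 17009.
Real time: 17009 / (24) = 17009/24 s.
Target frame: (17009/24) × (48) = 34018.

frame 34018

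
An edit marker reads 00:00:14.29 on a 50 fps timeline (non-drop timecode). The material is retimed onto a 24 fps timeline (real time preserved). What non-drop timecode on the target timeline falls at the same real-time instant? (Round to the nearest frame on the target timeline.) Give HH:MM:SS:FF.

Source frame index: (0×3600 + 0×60 + 14) × 50 + 29 = 729.
Real time: 729 / (50) = 729/50 s.
Target frame: (729/50) × (24) = 8748/25 ≈ 349.920 → 350.
At 24 labels/s: frame 350 → 00:00:14:14.

00:00:14:14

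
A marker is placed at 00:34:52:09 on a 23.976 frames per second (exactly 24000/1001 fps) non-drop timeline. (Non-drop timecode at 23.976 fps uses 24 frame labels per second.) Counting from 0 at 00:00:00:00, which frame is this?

50217

Total seconds to the label: (0 × 3600 + 34 × 60 + 52) = 2092.
Frame index = 2092 × 24 + 9 = 50217.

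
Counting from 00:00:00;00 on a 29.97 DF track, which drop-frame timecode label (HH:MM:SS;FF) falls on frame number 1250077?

Ten DF minutes hold 17982 frames, so frame 1250077 lies in block 69 (frames 1240758–1258739) with 9319 frames into that block.
The block's first minute is 1800 frames and the rest 1798 each; 9319 frames reaches minute 5, so 69 × 18 + 5 × 2 = 1252 labels have been skipped so far.
Adding those back, label number 1250077 + 1252 = 1251329 at 30 labels/s is 41710 s + 29 f = 11 h 35 min 10 s frame 29, i.e. 11:35:10;29.

11:35:10;29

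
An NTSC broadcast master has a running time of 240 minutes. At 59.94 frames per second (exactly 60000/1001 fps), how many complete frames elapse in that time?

863136 frames

240 min = 14400 s.
Frames = 14400 × 60000/1001 = 864000000/1001 ≈ 863136.8631.
Complete frames: 863136.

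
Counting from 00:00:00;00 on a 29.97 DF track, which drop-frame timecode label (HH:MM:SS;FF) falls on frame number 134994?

01:15:04;10

Ten DF minutes hold 17982 frames, so frame 134994 lies in block 7 (frames 125874–143855) with 9120 frames into that block.
The block's first minute is 1800 frames and the rest 1798 each; 9120 frames reaches minute 5, so 7 × 18 + 5 × 2 = 136 labels have been skipped so far.
Adding those back, label number 134994 + 136 = 135130 at 30 labels/s is 4504 s + 10 f = 1 h 15 min 4 s frame 10, i.e. 01:15:04;10.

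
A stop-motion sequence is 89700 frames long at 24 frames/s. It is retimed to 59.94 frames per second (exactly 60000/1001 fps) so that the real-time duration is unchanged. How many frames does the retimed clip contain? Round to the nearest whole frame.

224026 frames

Frames at target rate = 89700 × (60000/1001) / (24) = 17250000/77 ≈ 224025.974.
Nearest whole frame: 224026.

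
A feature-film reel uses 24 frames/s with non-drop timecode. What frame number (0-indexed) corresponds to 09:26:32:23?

frame 815831

Total seconds to the label: (9 × 3600 + 26 × 60 + 32) = 33992.
Frame index = 33992 × 24 + 23 = 815831.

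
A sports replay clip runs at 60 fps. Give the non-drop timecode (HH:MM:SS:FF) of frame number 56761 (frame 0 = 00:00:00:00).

56761 ÷ 60 = 946 full seconds, remainder 1 frame.
946 s = 0 h 15 min 46 s.
Timecode: 00:15:46:01.

00:15:46:01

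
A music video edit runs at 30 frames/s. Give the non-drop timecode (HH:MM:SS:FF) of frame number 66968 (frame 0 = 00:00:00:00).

00:37:12:08

66968 ÷ 30 = 2232 full seconds, remainder 8 frames.
2232 s = 0 h 37 min 12 s.
Timecode: 00:37:12:08.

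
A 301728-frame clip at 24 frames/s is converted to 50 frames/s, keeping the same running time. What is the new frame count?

Target frames = source frames × (target rate / source rate) = 301728 × (50)/(24) = 301728 × 25/12 = 628600.

628600 frames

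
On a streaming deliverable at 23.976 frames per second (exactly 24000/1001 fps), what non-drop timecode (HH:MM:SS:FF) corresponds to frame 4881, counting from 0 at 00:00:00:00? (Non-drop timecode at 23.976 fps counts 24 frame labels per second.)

00:03:23:09

4881 ÷ 24 = 203 full seconds, remainder 9 frames.
203 s = 0 h 3 min 23 s.
Timecode: 00:03:23:09.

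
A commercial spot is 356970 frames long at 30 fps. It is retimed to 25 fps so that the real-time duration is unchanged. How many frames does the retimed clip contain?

Target frames = source frames × (target rate / source rate) = 356970 × (25)/(30) = 356970 × 5/6 = 297475.

297475 frames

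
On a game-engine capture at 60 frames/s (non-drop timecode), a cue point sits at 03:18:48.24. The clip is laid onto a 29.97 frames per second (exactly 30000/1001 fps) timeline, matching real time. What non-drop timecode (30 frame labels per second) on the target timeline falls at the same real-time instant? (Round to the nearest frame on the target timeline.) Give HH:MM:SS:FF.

03:18:36:15

Source frame index: (3×3600 + 18×60 + 48) × 60 + 24 = 715704.
Real time: 715704 / (60) = 59642/5 s.
Target frame: (59642/5) × (30000/1001) = 32532000/91 ≈ 357494.505 → 357495.
At 30 labels/s: frame 357495 → 03:18:36:15.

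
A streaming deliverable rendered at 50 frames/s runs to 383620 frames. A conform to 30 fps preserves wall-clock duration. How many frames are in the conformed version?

230172 frames

Frames at target rate = 383620 × (30) / (50) = 230172.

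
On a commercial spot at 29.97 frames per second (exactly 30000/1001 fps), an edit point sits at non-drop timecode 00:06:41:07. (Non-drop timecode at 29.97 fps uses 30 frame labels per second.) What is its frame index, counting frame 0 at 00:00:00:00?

12037

Total seconds to the label: (0 × 3600 + 6 × 60 + 41) = 401.
Frame index = 401 × 30 + 7 = 12037.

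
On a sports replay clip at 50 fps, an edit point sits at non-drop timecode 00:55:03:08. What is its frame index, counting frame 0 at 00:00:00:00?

Total seconds to the label: (0 × 3600 + 55 × 60 + 3) = 3303.
Frame index = 3303 × 50 + 8 = 165158.

frame 165158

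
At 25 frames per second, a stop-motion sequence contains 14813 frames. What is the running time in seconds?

Running time = 14813 / (25) = 592.52 s.

592.52 seconds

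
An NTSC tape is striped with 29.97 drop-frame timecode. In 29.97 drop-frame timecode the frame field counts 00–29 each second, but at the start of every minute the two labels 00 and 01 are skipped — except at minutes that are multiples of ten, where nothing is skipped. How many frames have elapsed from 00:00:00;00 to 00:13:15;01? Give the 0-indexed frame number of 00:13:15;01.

As if non-drop at 30 labels/s: (0 × 3600 + 13 × 60 + 15) × 30 + 1 = 23851.
Minute boundaries passed: 13; those not divisible by 10: 13 − 1 = 12; dropped labels = 2 × 12 = 24.
Actual frame index = 23851 − 24 = 23827.

23827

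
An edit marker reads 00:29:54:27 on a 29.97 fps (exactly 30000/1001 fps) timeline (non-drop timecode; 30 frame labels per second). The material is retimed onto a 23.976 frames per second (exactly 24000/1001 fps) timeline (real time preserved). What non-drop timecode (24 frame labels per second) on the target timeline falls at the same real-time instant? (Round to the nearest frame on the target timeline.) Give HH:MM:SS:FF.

00:29:54:22

Source frame index: (0×3600 + 29×60 + 54) × 30 + 27 = 53847.
Real time: 53847 / (30000/1001) = 17966949/10000 s.
Target frame: (17966949/10000) × (24000/1001) = 215388/5 ≈ 43077.600 → 43078.
At 24 labels/s: frame 43078 → 00:29:54:22.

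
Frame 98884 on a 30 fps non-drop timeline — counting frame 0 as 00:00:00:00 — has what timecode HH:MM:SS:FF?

00:54:56:04

98884 ÷ 30 = 3296 full seconds, remainder 4 frames.
3296 s = 0 h 54 min 56 s.
Timecode: 00:54:56:04.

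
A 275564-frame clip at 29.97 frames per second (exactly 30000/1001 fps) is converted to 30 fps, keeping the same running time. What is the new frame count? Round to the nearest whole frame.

275840 frames

Frames at target rate = 275564 × (30) / (30000/1001) = 68959891/250 ≈ 275839.564.
Nearest whole frame: 275840.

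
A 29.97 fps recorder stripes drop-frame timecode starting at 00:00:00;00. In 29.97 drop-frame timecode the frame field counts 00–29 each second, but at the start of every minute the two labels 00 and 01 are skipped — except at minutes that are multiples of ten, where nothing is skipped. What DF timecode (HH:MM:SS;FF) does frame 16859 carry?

00:09:22;17

Each 10-minute DF block holds 10 × 60 × 30 − 9 × 2 = 17982 frames. 16859 ÷ 17982 → 0 full blocks, remainder 16859.
Within the partial block the first minute is 1800 frames and each further minute 1798, so 9 further minute boundaries passed. Total skipped labels = 18 × 0 + 2 × 9 = 18.
Non-drop label index = 16859 + 18 = 16877; at 30 labels/s that is 00:09:22:17, i.e. DF 00:09:22;17.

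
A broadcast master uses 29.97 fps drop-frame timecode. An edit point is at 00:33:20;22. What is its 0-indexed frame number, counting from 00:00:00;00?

59962

As if non-drop at 30 labels/s: (0 × 3600 + 33 × 60 + 20) × 30 + 22 = 60022.
Minute boundaries passed: 33; those not divisible by 10: 33 − 3 = 30; dropped labels = 2 × 30 = 60.
Actual frame index = 60022 − 60 = 59962.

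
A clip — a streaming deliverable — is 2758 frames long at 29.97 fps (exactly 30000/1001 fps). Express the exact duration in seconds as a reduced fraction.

Running time = 2758 ÷ (30000/1001) = 2758 × 1001/30000 = 1380379/15000 s.

1380379/15000 seconds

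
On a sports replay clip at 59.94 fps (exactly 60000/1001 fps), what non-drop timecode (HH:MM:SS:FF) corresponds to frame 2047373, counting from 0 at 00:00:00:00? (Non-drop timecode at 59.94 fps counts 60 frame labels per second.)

09:28:42:53

2047373 ÷ 60 = 34122 full seconds, remainder 53 frames.
34122 s = 9 h 28 min 42 s.
Timecode: 09:28:42:53.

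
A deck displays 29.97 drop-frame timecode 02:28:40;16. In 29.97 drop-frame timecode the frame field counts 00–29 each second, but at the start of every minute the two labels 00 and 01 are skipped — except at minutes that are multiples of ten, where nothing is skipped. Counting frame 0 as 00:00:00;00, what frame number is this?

267348

As if non-drop at 30 labels/s: (2 × 3600 + 28 × 60 + 40) × 30 + 16 = 267616.
Minute boundaries passed: 148; those not divisible by 10: 148 − 14 = 134; dropped labels = 2 × 134 = 268.
Actual frame index = 267616 − 268 = 267348.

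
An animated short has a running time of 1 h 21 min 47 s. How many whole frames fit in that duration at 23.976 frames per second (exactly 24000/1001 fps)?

117650 frames

1 h 21 min 47 s = 4907 s.
Frames = 4907 × 24000/1001 = 16824000/143 ≈ 117650.3497.
Complete frames: 117650.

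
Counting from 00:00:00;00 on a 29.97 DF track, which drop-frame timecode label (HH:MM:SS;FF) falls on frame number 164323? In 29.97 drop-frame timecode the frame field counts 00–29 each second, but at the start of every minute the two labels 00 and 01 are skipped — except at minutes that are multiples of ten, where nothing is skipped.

01:31:22;27

Ten DF minutes hold 17982 frames, so frame 164323 lies in block 9 (frames 161838–179819) with 2485 frames into that block.
The block's first minute is 1800 frames and the rest 1798 each; 2485 frames reaches minute 1, so 9 × 18 + 1 × 2 = 164 labels have been skipped so far.
Adding those back, label number 164323 + 164 = 164487 at 30 labels/s is 5482 s + 27 f = 1 h 31 min 22 s frame 27, i.e. 01:31:22;27.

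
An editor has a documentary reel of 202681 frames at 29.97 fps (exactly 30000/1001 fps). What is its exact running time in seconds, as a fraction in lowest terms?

Running time = 202681 ÷ (30000/1001) = 202681 × 1001/30000 = 202883681/30000 s.

202883681/30000 seconds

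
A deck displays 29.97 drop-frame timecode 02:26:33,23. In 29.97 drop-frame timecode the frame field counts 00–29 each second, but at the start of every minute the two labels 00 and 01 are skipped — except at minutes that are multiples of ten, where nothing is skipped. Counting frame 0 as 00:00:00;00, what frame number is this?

263549

Complete 10-minute blocks: 14, each 17982 frames → 251748.
Remaining 6 whole minutes in the current block: 1800 + 5 × 1798 = 10790 frames.
Within the current minute: 33 × 30 + 23 − 2 = 1011 (labels ;00/;01 skipped at this minute). Total = 251748 + 10790 + 1011 = 263549.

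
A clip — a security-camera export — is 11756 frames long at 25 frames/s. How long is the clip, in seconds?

Running time = 11756 / (25) = 470.24 s.

470.24 seconds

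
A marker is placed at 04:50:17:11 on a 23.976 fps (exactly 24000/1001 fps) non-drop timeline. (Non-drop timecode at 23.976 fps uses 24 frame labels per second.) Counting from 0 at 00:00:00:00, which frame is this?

418019

Total seconds to the label: (4 × 3600 + 50 × 60 + 17) = 17417.
Frame index = 17417 × 24 + 11 = 418019.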